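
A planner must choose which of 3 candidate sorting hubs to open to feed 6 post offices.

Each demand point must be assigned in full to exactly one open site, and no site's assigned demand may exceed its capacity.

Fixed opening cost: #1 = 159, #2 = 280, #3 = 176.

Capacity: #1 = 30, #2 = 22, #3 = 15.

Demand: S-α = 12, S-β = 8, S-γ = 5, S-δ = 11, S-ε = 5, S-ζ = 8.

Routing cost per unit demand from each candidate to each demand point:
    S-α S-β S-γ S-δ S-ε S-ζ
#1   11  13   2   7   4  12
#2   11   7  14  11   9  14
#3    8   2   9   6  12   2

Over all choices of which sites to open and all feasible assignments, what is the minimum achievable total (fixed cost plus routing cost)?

Open {#1, #2}; cheapest assignment that respects the capacities:
  #1 (cap 30, load 29): S-γ, S-δ, S-ε, S-ζ — cost 5×2 + 11×7 + 5×4 + 8×12 = 203
  #2 (cap 22, load 20): S-α, S-β — cost 12×11 + 8×7 = 188
  Shipping 391, fixed 439 → total 830.
  Any other capacity-feasible assignment to {#1, #2} ships for at least 391.
Compare {#1, #2, #3}: its best feasible assignment gives total 926.
Every other set of open sites that can feasibly serve all demand totals ≥ 926 even under its best assignment. Minimum: 830.

830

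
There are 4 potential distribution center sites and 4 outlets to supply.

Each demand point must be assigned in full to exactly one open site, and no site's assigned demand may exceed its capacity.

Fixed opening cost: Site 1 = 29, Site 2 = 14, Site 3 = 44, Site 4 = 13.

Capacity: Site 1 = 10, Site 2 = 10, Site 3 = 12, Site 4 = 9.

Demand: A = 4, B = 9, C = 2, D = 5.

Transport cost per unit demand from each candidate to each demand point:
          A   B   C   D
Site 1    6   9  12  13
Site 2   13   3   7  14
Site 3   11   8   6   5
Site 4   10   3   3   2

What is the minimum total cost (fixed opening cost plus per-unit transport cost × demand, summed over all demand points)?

123

Open {Site 1, Site 2, Site 4}; cheapest assignment that respects the capacities:
  Site 1 (cap 10, load 4): A — cost 4×6 = 24
  Site 2 (cap 10, load 9): B — cost 9×3 = 27
  Site 4 (cap 9, load 7): C, D — cost 2×3 + 5×2 = 16
  Shipping 67, fixed 56 → total 123.
  Any other capacity-feasible assignment to {Site 1, Site 2, Site 4} ships for at least 67.
Compare {Site 2, Site 3, Site 4}: its best feasible assignment gives total 158.
Compare {Site 3, Site 4}: its best feasible assignment gives total 165.
Every other set of open sites that can feasibly serve all demand totals ≥ 158 even under its best assignment. Minimum: 123.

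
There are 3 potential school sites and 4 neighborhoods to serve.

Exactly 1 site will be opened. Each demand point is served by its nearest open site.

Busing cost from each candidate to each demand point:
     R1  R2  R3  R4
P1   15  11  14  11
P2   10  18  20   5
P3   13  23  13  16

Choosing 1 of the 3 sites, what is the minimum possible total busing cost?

Open {P1}.
  R1→P1 15, R2→P1 11, R3→P1 14, R4→P1 11  ⇒ total 51.
Compare {P2}: total 53.
Compare {P3}: total 65.

51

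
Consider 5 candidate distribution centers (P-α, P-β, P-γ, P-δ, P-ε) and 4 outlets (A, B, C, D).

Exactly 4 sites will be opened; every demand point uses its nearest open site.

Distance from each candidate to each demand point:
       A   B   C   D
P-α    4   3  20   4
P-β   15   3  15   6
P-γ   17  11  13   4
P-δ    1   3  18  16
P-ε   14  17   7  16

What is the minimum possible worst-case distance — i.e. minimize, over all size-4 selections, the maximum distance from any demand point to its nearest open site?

Open {P-α, P-β, P-γ, P-ε}.
  Farthest demand point is C at distance 7 (to P-ε); all others are ≤ 7.
With {P-α, P-β, P-δ, P-ε} the worst case is 7.
With {P-α, P-γ, P-δ, P-ε} the worst case is 7.
No size-4 selection achieves below 7.

7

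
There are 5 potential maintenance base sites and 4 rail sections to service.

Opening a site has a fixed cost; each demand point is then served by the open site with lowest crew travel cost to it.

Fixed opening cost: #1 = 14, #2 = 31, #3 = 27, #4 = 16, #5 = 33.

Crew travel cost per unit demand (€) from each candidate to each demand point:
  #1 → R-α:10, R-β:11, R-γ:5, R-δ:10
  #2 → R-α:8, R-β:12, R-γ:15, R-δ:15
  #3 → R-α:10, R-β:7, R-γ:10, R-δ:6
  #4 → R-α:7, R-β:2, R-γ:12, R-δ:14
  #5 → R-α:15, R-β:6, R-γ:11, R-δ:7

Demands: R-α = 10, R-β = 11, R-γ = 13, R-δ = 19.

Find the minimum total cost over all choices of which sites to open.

Open {#1, #3, #4}: assign each demand point to its cheapest open site.
  R-α→#4 10×7=70, R-β→#4 11×2=22, R-γ→#1 13×5=65, R-δ→#3 19×6=114
  crew travel cost 271, fixed 57 → total 328.
Compare {#1, #4, #5}: crew travel cost 290 + fixed 63 = 353.
Compare {#1, #2, #3, #4}: crew travel cost 271 + fixed 88 = 359.
Compare {#1, #3, #4, #5}: crew travel cost 271 + fixed 90 = 361.
All other subsets cost ≥ 353. Minimum total cost: 328.

328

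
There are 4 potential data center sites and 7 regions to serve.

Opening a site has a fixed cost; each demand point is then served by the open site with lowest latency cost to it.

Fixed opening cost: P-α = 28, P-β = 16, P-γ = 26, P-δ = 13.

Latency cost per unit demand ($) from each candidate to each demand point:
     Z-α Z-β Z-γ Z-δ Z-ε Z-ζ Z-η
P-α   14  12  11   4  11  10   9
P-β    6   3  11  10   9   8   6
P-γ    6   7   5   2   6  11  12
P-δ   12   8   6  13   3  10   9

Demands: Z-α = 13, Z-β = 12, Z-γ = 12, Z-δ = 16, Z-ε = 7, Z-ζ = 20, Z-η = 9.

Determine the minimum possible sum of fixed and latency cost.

496

Open {P-β, P-γ, P-δ}: assign each demand point to its cheapest open site.
  Z-α→P-β 13×6=78, Z-β→P-β 12×3=36, Z-γ→P-γ 12×5=60, Z-δ→P-γ 16×2=32, Z-ε→P-δ 7×3=21, Z-ζ→P-β 20×8=160, Z-η→P-β 9×6=54
  latency cost 441, fixed 55 → total 496.
Compare {P-β, P-γ}: latency cost 462 + fixed 42 = 504.
Compare {P-α, P-β, P-γ, P-δ}: latency cost 441 + fixed 83 = 524.
Compare {P-α, P-β, P-γ}: latency cost 462 + fixed 70 = 532.
All other subsets cost ≥ 504. Minimum total cost: 496.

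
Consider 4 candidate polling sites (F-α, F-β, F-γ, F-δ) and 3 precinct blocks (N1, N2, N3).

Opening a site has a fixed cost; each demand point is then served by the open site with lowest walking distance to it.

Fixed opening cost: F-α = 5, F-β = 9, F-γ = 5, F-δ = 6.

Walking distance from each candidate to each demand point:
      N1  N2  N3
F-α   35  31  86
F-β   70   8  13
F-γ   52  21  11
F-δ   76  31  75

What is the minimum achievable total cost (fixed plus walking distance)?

Open {F-α, F-β}: assign each demand point to its cheapest open site.
  N1→F-α 35, N2→F-β 8, N3→F-β 13
  walking distance 56, fixed 14 → total 70.
Compare {F-α, F-β, F-γ}: walking distance 54 + fixed 19 = 73.
Compare {F-α, F-β, F-δ}: walking distance 56 + fixed 20 = 76.
Compare {F-α, F-γ}: walking distance 67 + fixed 10 = 77.
All other subsets cost ≥ 73. Minimum total cost: 70.

70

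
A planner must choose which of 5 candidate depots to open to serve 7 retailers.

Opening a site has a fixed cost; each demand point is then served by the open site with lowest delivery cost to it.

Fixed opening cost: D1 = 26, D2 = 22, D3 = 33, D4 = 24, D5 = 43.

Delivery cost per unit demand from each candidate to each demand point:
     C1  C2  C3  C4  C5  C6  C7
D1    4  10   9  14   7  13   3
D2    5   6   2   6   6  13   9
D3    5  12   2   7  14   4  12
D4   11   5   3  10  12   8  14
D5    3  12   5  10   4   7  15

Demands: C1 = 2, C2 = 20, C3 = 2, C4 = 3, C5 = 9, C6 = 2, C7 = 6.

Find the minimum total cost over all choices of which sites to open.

290

Open {D1, D2, D4}: assign each demand point to its cheapest open site.
  C1→D1 2×4=8, C2→D4 20×5=100, C3→D2 2×2=4, C4→D2 3×6=18, C5→D2 9×6=54, C6→D4 2×8=16, C7→D1 6×3=18
  delivery cost 218, fixed 72 → total 290.
Compare {D1, D4}: delivery cost 241 + fixed 50 = 291.
Compare {D1, D2}: delivery cost 248 + fixed 48 = 296.
Compare {D2, D4}: delivery cost 256 + fixed 46 = 302.
All other subsets cost ≥ 291. Minimum total cost: 290.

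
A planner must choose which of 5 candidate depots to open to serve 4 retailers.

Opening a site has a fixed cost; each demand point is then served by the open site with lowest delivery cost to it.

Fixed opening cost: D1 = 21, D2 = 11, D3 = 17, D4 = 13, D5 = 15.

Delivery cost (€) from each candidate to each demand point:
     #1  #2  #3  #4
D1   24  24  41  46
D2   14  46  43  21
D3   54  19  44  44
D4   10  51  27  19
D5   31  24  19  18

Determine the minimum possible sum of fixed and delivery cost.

99

Open {D4, D5}: assign each demand point to its cheapest open site.
  #1→D4 10, #2→D5 24, #3→D5 19, #4→D5 18
  delivery cost 71, fixed 28 → total 99.
Compare {D2, D5}: delivery cost 75 + fixed 26 = 101.
Compare {D3, D4}: delivery cost 75 + fixed 30 = 105.
Compare {D5}: delivery cost 92 + fixed 15 = 107.
All other subsets cost ≥ 101. Minimum total cost: 99.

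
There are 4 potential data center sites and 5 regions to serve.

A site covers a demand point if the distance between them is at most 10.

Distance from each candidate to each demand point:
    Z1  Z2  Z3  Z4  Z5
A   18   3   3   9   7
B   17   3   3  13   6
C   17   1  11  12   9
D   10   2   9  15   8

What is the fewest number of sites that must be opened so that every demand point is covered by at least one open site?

Coverage sets (demand points within 10 of each site):
  A: {Z2, Z3, Z4, Z5}
  B: {Z2, Z3, Z5}
  C: {Z2, Z5}
  D: {Z1, Z2, Z3, Z5}
No single site covers all 5 demand points.
But {A, D} covers everything, so the minimum is 2.

2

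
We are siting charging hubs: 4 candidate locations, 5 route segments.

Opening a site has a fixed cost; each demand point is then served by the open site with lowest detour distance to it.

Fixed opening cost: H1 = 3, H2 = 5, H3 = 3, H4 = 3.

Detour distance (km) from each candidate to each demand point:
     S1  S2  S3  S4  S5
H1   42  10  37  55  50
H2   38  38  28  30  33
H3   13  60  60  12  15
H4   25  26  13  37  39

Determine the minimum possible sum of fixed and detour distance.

Open {H1, H3, H4}: assign each demand point to its cheapest open site.
  S1→H3 13, S2→H1 10, S3→H4 13, S4→H3 12, S5→H3 15
  detour distance 63, fixed 9 → total 72.
Compare {H1, H2, H3, H4}: detour distance 63 + fixed 14 = 77.
Compare {H3, H4}: detour distance 79 + fixed 6 = 85.
Compare {H1, H2, H3}: detour distance 78 + fixed 11 = 89.
All other subsets cost ≥ 77. Minimum total cost: 72.

72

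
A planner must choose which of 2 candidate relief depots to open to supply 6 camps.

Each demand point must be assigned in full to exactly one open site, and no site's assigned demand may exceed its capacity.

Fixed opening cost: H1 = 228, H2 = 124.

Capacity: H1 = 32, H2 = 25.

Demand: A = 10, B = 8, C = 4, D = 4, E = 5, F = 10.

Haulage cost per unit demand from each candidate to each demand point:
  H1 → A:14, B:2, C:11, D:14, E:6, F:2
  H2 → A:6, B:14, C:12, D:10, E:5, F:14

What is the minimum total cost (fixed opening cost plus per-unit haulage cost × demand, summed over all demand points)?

Open {H1, H2}; cheapest assignment that respects the capacities:
  H1 (cap 32, load 22): B, C, F — cost 8×2 + 4×11 + 10×2 = 80
  H2 (cap 25, load 19): A, D, E — cost 10×6 + 4×10 + 5×5 = 125
  Shipping 205, fixed 352 → total 557.
  Any other capacity-feasible assignment to {H1, H2} ships for at least 205.
Total demand is 41 and no other set of sites has combined capacity ≥ 41, so {H1, H2} is the only feasible choice of open sites. Minimum: 557.

557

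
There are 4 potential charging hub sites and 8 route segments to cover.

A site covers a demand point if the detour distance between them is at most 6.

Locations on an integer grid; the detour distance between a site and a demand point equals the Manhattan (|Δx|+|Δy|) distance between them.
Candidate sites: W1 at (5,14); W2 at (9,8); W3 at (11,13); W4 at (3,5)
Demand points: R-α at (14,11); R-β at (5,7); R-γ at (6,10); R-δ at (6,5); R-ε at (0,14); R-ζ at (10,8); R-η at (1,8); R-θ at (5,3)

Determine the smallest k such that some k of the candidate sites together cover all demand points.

3

Coverage sets (demand points within 6 of each site):
  W1: {R-γ, R-ε}
  W2: {R-β, R-γ, R-δ, R-ζ}
  W3: {R-α, R-ζ}
  W4: {R-β, R-δ, R-η, R-θ}
No 2 sites suffice: every size-2 union leaves at least one demand point uncovered.
But {W1, W3, W4} covers everything, so the minimum is 3.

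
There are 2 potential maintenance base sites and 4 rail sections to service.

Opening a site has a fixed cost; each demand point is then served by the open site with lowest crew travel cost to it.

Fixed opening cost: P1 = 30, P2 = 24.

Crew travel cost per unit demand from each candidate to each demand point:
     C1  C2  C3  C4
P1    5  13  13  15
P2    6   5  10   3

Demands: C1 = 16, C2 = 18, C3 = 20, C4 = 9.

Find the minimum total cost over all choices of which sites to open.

437

Open {P2}: assign each demand point to its cheapest open site.
  C1→P2 16×6=96, C2→P2 18×5=90, C3→P2 20×10=200, C4→P2 9×3=27
  crew travel cost 413, fixed 24 → total 437.
Compare {P1, P2}: crew travel cost 397 + fixed 54 = 451.
Compare {P1}: crew travel cost 709 + fixed 30 = 739.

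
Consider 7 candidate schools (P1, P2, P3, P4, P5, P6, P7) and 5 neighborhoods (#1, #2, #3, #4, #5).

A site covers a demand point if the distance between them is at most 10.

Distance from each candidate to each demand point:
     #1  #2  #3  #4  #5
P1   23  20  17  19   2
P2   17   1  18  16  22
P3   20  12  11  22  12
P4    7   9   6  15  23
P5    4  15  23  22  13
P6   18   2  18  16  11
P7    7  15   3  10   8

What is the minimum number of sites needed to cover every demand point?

Coverage sets (demand points within 10 of each site):
  P1: {#5}
  P2: {#2}
  P3: {}
  P4: {#1, #2, #3}
  P5: {#1}
  P6: {#2}
  P7: {#1, #3, #4, #5}
No single site covers all 5 demand points.
But {P2, P7} covers everything, so the minimum is 2.

2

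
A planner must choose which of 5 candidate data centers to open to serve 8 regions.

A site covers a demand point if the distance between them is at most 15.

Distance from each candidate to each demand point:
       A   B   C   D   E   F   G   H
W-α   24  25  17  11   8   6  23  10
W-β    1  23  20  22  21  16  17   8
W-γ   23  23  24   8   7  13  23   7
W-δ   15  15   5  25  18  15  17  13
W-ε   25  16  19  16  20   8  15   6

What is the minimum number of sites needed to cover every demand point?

3

Coverage sets (demand points within 15 of each site):
  W-α: {D, E, F, H}
  W-β: {A, H}
  W-γ: {D, E, F, H}
  W-δ: {A, B, C, F, H}
  W-ε: {F, G, H}
No 2 sites suffice: every size-2 union leaves at least one demand point uncovered.
But {W-α, W-δ, W-ε} covers everything, so the minimum is 3.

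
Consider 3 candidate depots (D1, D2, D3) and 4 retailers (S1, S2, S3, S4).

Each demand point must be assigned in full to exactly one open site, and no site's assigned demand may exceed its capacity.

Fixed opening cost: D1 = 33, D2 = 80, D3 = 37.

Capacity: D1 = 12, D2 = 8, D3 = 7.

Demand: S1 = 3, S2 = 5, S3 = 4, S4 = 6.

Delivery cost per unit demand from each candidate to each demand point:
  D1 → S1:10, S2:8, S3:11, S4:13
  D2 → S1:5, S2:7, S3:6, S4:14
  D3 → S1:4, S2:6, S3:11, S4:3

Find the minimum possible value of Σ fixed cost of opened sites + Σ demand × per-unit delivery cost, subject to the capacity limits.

Open {D1, D3}; cheapest assignment that respects the capacities:
  D1 (cap 12, load 12): S1, S2, S3 — cost 3×10 + 5×8 + 4×11 = 114
  D3 (cap 7, load 6): S4 — cost 6×3 = 18
  Shipping 132, fixed 70 → total 202.
  Any other capacity-feasible assignment to {D1, D3} ships for at least 132.
Compare {D1, D2, D3}: its best feasible assignment gives total 247.
Compare {D1, D2}: its best feasible assignment gives total 270.
Every other set of open sites that can feasibly serve all demand totals ≥ 247 even under its best assignment. Minimum: 202.

202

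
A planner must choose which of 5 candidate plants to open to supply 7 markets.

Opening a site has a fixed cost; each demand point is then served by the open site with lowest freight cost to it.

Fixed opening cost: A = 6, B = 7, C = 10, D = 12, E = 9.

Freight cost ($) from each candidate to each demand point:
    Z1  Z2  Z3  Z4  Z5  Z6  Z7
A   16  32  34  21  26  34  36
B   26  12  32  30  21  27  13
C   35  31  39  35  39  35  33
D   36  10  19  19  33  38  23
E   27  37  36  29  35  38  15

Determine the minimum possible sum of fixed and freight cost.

Open {A, B, D}: assign each demand point to its cheapest open site.
  Z1→A 16, Z2→D 10, Z3→D 19, Z4→D 19, Z5→B 21, Z6→B 27, Z7→B 13
  freight cost 125, fixed 25 → total 150.
Compare {B, D}: freight cost 135 + fixed 19 = 154.
Compare {A, B}: freight cost 142 + fixed 13 = 155.
Compare {A, B, D, E}: freight cost 125 + fixed 34 = 159.
All other subsets cost ≥ 154. Minimum total cost: 150.

150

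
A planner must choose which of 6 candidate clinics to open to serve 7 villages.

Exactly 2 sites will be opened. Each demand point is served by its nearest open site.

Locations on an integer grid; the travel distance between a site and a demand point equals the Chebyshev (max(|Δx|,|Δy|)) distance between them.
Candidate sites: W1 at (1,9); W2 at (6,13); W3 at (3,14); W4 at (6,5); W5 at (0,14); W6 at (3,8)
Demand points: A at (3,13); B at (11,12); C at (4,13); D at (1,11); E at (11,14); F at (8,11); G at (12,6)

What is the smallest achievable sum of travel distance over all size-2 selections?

24

Open {W2, W3}.
  A→W3 1, B→W2 5, C→W3 1, D→W3 3, E→W2 5, F→W2 2, G→W2 7  ⇒ total 24.
Compare {W1, W2}: total 26.
Compare {W2, W5}: total 27.
No size-2 selection does better; minimum is 24.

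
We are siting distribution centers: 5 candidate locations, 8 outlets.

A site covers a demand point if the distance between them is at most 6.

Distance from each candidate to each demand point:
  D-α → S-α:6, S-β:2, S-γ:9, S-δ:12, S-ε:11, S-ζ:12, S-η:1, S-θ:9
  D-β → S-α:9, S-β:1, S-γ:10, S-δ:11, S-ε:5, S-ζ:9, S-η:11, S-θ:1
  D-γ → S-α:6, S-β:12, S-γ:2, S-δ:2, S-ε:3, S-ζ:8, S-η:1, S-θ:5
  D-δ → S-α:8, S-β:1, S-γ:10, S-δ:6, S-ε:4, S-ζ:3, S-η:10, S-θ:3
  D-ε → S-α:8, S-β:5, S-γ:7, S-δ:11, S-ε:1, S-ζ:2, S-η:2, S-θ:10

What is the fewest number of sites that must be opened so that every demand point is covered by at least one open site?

Coverage sets (demand points within 6 of each site):
  D-α: {S-α, S-β, S-η}
  D-β: {S-β, S-ε, S-θ}
  D-γ: {S-α, S-γ, S-δ, S-ε, S-η, S-θ}
  D-δ: {S-β, S-δ, S-ε, S-ζ, S-θ}
  D-ε: {S-β, S-ε, S-ζ, S-η}
No single site covers all 8 demand points.
But {D-γ, D-δ} covers everything, so the minimum is 2.

2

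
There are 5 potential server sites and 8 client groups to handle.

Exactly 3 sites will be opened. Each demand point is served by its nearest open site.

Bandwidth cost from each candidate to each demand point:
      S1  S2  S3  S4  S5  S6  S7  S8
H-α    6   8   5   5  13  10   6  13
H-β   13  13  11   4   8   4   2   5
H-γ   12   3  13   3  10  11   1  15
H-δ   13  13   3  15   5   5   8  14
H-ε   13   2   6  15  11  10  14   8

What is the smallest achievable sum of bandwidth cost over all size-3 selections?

35

Open {H-α, H-β, H-γ}.
  S1→H-α 6, S2→H-γ 3, S3→H-α 5, S4→H-γ 3, S5→H-β 8, S6→H-β 4, S7→H-γ 1, S8→H-β 5  ⇒ total 35.
Compare {H-α, H-β, H-ε}: total 36.
Compare {H-β, H-γ, H-δ}: total 36.
No size-3 selection does better; minimum is 35.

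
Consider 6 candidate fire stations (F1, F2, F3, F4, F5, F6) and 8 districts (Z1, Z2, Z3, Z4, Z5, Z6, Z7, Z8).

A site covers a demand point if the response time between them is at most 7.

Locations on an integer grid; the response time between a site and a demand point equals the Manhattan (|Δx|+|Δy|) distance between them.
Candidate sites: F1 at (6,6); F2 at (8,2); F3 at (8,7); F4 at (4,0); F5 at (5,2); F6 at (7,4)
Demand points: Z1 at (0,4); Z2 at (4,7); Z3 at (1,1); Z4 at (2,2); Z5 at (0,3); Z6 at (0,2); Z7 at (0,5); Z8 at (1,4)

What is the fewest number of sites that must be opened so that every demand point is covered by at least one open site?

2

Coverage sets (demand points within 7 of each site):
  F1: {Z2, Z7, Z8}
  F2: {Z4}
  F3: {Z2}
  F4: {Z2, Z3, Z4, Z5, Z6, Z8}
  F5: {Z1, Z2, Z3, Z4, Z5, Z6, Z8}
  F6: {Z1, Z2, Z4, Z8}
No single site covers all 8 demand points.
But {F1, F5} covers everything, so the minimum is 2.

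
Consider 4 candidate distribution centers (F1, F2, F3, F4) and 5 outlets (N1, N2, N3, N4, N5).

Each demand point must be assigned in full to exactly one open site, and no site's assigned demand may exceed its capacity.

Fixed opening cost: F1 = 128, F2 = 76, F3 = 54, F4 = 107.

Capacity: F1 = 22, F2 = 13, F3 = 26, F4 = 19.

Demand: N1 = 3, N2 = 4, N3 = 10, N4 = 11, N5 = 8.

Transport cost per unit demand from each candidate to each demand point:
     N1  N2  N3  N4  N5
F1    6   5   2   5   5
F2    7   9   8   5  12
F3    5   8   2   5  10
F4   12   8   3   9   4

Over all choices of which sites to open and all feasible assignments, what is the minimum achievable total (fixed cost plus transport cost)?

315

Open {F3, F4}; cheapest assignment that respects the capacities:
  F3 (cap 26, load 24): N1, N3, N4 — cost 3×5 + 10×2 + 11×5 = 90
  F4 (cap 19, load 12): N2, N5 — cost 4×8 + 8×4 = 64
  Shipping 154, fixed 161 → total 315.
  Any other capacity-feasible assignment to {F3, F4} ships for at least 154.
Compare {F1, F3}: its best feasible assignment gives total 332.
Compare {F2, F3}: its best feasible assignment gives total 332.
Every other set of open sites that can feasibly serve all demand totals ≥ 332 even under its best assignment. Minimum: 315.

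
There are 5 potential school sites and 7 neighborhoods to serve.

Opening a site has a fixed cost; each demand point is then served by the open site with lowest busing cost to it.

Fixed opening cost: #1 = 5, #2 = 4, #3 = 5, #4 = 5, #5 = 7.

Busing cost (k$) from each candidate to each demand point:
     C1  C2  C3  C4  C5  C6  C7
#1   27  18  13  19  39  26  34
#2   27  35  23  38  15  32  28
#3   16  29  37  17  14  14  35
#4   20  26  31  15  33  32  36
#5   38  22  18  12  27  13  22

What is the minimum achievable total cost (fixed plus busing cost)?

125

Open {#1, #3, #5}: assign each demand point to its cheapest open site.
  C1→#3 16, C2→#1 18, C3→#1 13, C4→#5 12, C5→#3 14, C6→#5 13, C7→#5 22
  busing cost 108, fixed 17 → total 125.
Compare {#3, #5}: busing cost 117 + fixed 12 = 129.
Compare {#1, #2, #3, #5}: busing cost 108 + fixed 21 = 129.
Compare {#1, #3, #4, #5}: busing cost 108 + fixed 22 = 130.
All other subsets cost ≥ 129. Minimum total cost: 125.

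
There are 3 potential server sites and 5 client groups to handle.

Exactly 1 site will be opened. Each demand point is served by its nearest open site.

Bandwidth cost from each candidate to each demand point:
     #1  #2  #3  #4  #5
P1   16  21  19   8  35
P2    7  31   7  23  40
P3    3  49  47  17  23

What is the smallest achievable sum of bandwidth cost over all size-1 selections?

99

Open {P1}.
  #1→P1 16, #2→P1 21, #3→P1 19, #4→P1 8, #5→P1 35  ⇒ total 99.
Compare {P2}: total 108.
Compare {P3}: total 139.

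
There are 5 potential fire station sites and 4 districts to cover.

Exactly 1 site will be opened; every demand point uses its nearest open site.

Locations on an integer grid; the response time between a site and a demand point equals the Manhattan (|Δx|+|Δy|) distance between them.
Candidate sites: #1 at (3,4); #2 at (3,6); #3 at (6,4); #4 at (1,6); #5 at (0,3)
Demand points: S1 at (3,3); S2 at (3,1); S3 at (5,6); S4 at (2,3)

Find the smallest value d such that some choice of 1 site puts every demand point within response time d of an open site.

Open {#1}.
  Farthest demand point is S3 at response time 4 (to #1); all others are ≤ 4.
With {#2} the worst case is 5.
With {#3} the worst case is 6.
No size-1 selection achieves below 4.

4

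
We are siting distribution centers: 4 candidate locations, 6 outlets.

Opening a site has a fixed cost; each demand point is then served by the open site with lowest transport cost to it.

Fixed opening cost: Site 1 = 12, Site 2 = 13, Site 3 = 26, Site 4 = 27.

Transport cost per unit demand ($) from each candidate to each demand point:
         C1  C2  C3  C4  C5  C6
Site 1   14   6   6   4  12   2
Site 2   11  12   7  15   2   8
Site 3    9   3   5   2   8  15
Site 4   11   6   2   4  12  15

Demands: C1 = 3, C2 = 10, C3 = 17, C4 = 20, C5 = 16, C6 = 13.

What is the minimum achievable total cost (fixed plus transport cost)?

Open {Site 1, Site 2, Site 3, Site 4}: assign each demand point to its cheapest open site.
  C1→Site 3 3×9=27, C2→Site 3 10×3=30, C3→Site 4 17×2=34, C4→Site 3 20×2=40, C5→Site 2 16×2=32, C6→Site 1 13×2=26
  transport cost 189, fixed 78 → total 267.
Compare {Site 1, Site 2, Site 3}: transport cost 240 + fixed 51 = 291.
Compare {Site 1, Site 2, Site 4}: transport cost 265 + fixed 52 = 317.
Compare {Site 2, Site 3, Site 4}: transport cost 267 + fixed 66 = 333.
All other subsets cost ≥ 291. Minimum total cost: 267.

267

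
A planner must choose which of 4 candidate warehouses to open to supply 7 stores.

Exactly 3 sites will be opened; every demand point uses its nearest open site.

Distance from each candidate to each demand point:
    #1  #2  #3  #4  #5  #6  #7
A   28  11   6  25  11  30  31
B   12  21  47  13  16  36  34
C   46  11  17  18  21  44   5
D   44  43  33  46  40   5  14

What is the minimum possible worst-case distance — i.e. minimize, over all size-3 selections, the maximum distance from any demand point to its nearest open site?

14

Open {A, B, D}.
  Farthest demand point is #7 at distance 14 (to D); all others are ≤ 14.
With {B, C, D} the worst case is 17.
With {A, C, D} the worst case is 28.
No size-3 selection achieves below 14.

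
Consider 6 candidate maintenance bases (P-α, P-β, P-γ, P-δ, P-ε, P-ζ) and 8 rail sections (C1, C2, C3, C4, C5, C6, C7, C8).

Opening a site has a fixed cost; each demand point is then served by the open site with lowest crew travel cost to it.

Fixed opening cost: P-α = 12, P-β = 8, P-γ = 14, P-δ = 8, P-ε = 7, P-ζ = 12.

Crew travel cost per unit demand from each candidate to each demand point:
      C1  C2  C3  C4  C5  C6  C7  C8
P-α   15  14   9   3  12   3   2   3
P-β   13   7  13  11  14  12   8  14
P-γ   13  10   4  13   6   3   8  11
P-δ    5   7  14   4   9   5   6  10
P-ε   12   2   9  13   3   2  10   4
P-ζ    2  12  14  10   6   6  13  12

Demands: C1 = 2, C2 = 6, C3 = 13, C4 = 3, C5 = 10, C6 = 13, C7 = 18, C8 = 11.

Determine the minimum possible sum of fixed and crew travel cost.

247

Open {P-α, P-γ, P-ε, P-ζ}: assign each demand point to its cheapest open site.
  C1→P-ζ 2×2=4, C2→P-ε 6×2=12, C3→P-γ 13×4=52, C4→P-α 3×3=9, C5→P-ε 10×3=30, C6→P-ε 13×2=26, C7→P-α 18×2=36, C8→P-α 11×3=33
  crew travel cost 202, fixed 45 → total 247.
Compare {P-α, P-γ, P-δ, P-ε}: crew travel cost 208 + fixed 41 = 249.
Compare {P-α, P-γ, P-ε}: crew travel cost 222 + fixed 33 = 255.
Compare {P-α, P-β, P-γ, P-ε, P-ζ}: crew travel cost 202 + fixed 53 = 255.
All other subsets cost ≥ 249. Minimum total cost: 247.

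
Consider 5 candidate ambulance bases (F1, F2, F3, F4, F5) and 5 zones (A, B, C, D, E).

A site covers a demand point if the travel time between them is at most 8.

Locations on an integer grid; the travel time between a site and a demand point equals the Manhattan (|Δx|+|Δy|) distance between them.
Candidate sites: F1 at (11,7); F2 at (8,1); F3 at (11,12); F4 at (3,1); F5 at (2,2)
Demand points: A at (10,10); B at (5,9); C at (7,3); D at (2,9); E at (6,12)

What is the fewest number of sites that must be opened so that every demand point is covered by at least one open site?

3

Coverage sets (demand points within 8 of each site):
  F1: {A, B, C}
  F2: {C}
  F3: {A, E}
  F4: {C}
  F5: {C, D}
No 2 sites suffice: every size-2 union leaves at least one demand point uncovered.
But {F1, F3, F5} covers everything, so the minimum is 3.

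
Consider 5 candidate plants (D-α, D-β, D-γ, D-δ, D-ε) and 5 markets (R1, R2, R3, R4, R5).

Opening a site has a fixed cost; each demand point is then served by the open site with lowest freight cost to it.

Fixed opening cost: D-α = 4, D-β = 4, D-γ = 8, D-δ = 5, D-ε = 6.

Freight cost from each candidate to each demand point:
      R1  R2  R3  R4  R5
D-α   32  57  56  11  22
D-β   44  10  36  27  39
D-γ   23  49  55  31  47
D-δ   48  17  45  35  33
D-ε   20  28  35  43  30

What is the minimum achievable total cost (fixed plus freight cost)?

112

Open {D-α, D-β, D-ε}: assign each demand point to its cheapest open site.
  R1→D-ε 20, R2→D-β 10, R3→D-ε 35, R4→D-α 11, R5→D-α 22
  freight cost 98, fixed 14 → total 112.
Compare {D-α, D-β, D-δ, D-ε}: freight cost 98 + fixed 19 = 117.
Compare {D-α, D-β, D-γ}: freight cost 102 + fixed 16 = 118.
Compare {D-α, D-β}: freight cost 111 + fixed 8 = 119.
All other subsets cost ≥ 117. Minimum total cost: 112.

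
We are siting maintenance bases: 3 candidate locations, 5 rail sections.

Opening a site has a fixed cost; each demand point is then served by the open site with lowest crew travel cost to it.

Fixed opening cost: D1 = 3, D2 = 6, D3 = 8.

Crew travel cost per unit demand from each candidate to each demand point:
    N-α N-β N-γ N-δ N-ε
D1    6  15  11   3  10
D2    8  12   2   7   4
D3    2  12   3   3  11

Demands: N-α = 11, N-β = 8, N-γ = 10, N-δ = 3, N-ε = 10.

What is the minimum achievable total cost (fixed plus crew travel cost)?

Open {D2, D3}: assign each demand point to its cheapest open site.
  N-α→D3 11×2=22, N-β→D2 8×12=96, N-γ→D2 10×2=20, N-δ→D3 3×3=9, N-ε→D2 10×4=40
  crew travel cost 187, fixed 14 → total 201.
Compare {D1, D2, D3}: crew travel cost 187 + fixed 17 = 204.
Compare {D1, D2}: crew travel cost 231 + fixed 9 = 240.
Compare {D1, D3}: crew travel cost 257 + fixed 11 = 268.
All other subsets cost ≥ 204. Minimum total cost: 201.

201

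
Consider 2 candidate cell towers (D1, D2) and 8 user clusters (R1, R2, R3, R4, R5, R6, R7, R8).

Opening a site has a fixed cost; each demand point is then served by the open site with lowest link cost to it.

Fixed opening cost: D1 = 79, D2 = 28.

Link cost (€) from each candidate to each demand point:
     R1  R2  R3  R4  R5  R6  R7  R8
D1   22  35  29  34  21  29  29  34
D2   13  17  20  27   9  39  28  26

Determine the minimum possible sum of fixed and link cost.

207

Open {D2}: assign each demand point to its cheapest open site.
  R1→D2 13, R2→D2 17, R3→D2 20, R4→D2 27, R5→D2 9, R6→D2 39, R7→D2 28, R8→D2 26
  link cost 179, fixed 28 → total 207.
Compare {D1, D2}: link cost 169 + fixed 107 = 276.
Compare {D1}: link cost 233 + fixed 79 = 312.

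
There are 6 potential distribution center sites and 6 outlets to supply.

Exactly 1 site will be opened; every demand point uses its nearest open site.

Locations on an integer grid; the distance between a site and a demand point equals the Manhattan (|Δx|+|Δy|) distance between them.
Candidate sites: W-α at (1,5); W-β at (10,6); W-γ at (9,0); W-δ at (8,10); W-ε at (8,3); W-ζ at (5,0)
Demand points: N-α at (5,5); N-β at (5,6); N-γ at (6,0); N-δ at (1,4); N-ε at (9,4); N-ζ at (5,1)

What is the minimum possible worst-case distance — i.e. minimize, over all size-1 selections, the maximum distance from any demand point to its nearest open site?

Open {W-ε}.
  Farthest demand point is N-δ at distance 8 (to W-ε); all others are ≤ 8.
With {W-ζ} the worst case is 8.
With {W-α} the worst case is 10.
No size-1 selection achieves below 8.

8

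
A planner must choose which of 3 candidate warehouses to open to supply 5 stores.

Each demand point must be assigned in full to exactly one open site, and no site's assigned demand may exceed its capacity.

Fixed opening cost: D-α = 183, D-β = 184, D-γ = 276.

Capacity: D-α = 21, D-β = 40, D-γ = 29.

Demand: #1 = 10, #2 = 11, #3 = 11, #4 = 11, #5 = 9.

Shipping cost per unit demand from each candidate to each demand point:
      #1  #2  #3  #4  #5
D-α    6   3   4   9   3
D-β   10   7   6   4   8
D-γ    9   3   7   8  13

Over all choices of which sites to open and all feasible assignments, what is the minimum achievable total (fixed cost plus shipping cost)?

Open {D-α, D-β}; cheapest assignment that respects the capacities:
  D-α (cap 21, load 20): #2, #5 — cost 11×3 + 9×3 = 60
  D-β (cap 40, load 32): #1, #3, #4 — cost 10×10 + 11×6 + 11×4 = 210
  Shipping 270, fixed 367 → total 637.
  Any other capacity-feasible assignment to {D-α, D-β} ships for at least 270.
Compare {D-β, D-γ}: its best feasible assignment gives total 765.
Compare {D-α, D-β, D-γ}: its best feasible assignment gives total 873.
Every other set of open sites that can feasibly serve all demand totals ≥ 765 even under its best assignment. Minimum: 637.

637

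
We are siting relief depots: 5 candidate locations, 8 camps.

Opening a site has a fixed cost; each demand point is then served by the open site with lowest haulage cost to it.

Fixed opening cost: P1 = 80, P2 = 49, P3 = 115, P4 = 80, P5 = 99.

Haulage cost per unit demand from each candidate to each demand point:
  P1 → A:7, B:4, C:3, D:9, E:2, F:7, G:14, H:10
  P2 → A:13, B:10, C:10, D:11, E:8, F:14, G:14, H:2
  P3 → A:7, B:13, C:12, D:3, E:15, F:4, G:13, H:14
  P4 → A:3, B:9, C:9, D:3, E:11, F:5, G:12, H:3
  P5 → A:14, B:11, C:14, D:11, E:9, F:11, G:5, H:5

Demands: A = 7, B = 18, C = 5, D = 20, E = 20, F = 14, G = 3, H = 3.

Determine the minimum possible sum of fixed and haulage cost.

483

Open {P1, P4}: assign each demand point to its cheapest open site.
  A→P4 7×3=21, B→P1 18×4=72, C→P1 5×3=15, D→P4 20×3=60, E→P1 20×2=40, F→P4 14×5=70, G→P4 3×12=36, H→P4 3×3=9
  haulage cost 323, fixed 160 → total 483.
Compare {P1, P2, P4}: haulage cost 320 + fixed 209 = 529.
Compare {P1, P3}: haulage cost 361 + fixed 195 = 556.
Compare {P1, P4, P5}: haulage cost 302 + fixed 259 = 561.
All other subsets cost ≥ 529. Minimum total cost: 483.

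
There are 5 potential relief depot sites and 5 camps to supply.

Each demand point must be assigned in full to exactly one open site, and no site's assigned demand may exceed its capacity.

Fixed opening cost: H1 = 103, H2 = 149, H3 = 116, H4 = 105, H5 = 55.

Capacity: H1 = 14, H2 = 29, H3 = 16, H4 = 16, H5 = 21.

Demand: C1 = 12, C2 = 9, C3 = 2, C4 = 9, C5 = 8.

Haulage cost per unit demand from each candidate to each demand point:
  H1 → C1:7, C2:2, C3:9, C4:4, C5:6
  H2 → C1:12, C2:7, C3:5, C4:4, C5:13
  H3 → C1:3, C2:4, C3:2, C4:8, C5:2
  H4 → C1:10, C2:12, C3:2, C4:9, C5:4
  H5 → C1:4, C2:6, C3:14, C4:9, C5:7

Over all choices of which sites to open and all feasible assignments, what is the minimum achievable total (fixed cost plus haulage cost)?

Open {H2, H5}; cheapest assignment that respects the capacities:
  H2 (cap 29, load 20): C2, C3, C4 — cost 9×7 + 2×5 + 9×4 = 109
  H5 (cap 21, load 20): C1, C5 — cost 12×4 + 8×7 = 104
  Shipping 213, fixed 204 → total 417.
  Any other capacity-feasible assignment to {H2, H5} ships for at least 213.
Compare {H1, H3, H5}: its best feasible assignment gives total 432.
Compare {H1, H4, H5}: its best feasible assignment gives total 437.
Every other set of open sites that can feasibly serve all demand totals ≥ 432 even under its best assignment. Minimum: 417.

417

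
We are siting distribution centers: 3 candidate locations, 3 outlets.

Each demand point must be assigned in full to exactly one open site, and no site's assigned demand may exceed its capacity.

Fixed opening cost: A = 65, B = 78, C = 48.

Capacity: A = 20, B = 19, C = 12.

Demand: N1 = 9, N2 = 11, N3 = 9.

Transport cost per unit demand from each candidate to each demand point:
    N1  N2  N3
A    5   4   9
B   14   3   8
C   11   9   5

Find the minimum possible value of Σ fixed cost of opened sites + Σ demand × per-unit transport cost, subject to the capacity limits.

Open {A, C}; cheapest assignment that respects the capacities:
  A (cap 20, load 20): N1, N2 — cost 9×5 + 11×4 = 89
  C (cap 12, load 9): N3 — cost 9×5 = 45
  Shipping 134, fixed 113 → total 247.
  Any other capacity-feasible assignment to {A, C} ships for at least 134.
Compare {A, B}: its best feasible assignment gives total 302.
Compare {A, B, C}: its best feasible assignment gives total 314.
Every other set of open sites that can feasibly serve all demand totals ≥ 302 even under its best assignment. Minimum: 247.

247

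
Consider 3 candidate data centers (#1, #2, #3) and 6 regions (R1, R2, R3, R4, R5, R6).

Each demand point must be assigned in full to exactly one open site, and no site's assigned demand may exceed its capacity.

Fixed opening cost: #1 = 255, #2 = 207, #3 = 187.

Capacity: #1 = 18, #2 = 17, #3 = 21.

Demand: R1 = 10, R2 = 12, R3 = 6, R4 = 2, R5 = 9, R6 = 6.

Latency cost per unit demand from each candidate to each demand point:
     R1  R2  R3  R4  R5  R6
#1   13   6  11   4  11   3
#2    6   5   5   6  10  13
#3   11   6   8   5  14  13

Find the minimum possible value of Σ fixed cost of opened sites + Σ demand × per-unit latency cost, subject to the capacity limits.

Open {#1, #2, #3}; cheapest assignment that respects the capacities:
  #1 (cap 18, load 17): R4, R5, R6 — cost 2×4 + 9×11 + 6×3 = 125
  #2 (cap 17, load 16): R1, R3 — cost 10×6 + 6×5 = 90
  #3 (cap 21, load 12): R2 — cost 12×6 = 72
  Shipping 287, fixed 649 → total 936.
  Any other capacity-feasible assignment to {#1, #2, #3} ships for at least 287.
Total demand is 45 and no other set of sites has combined capacity ≥ 45, so {#1, #2, #3} is the only feasible choice of open sites. Minimum: 936.

936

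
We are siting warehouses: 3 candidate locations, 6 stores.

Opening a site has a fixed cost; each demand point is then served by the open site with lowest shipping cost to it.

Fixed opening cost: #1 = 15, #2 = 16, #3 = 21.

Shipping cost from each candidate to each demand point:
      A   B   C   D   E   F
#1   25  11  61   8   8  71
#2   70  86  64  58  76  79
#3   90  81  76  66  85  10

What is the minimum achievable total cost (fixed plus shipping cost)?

159

Open {#1, #3}: assign each demand point to its cheapest open site.
  A→#1 25, B→#1 11, C→#1 61, D→#1 8, E→#1 8, F→#3 10
  shipping cost 123, fixed 36 → total 159.
Compare {#1, #2, #3}: shipping cost 123 + fixed 52 = 175.
Compare {#1}: shipping cost 184 + fixed 15 = 199.
Compare {#1, #2}: shipping cost 184 + fixed 31 = 215.
All other subsets cost ≥ 175. Minimum total cost: 159.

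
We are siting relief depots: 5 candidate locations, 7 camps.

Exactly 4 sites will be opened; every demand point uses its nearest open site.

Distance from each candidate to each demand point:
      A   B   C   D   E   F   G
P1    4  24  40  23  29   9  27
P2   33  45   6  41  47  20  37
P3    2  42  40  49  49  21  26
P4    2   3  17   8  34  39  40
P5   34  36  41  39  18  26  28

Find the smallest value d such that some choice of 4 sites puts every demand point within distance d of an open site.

Open {P1, P2, P3, P5}.
  Farthest demand point is G at distance 26 (to P3); all others are ≤ 26.
With {P1, P3, P4, P5} the worst case is 26.
With {P2, P3, P4, P5} the worst case is 26.
No size-4 selection achieves below 26.

26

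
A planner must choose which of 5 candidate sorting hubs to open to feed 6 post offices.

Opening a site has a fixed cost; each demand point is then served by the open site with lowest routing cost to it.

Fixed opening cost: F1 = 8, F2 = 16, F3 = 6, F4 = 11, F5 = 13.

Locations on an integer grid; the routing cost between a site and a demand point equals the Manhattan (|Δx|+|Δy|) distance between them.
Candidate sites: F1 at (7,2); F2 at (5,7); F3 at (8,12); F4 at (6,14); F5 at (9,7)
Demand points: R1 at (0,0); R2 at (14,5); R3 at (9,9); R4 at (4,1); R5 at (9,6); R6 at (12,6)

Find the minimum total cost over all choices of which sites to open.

Open {F1, F5}: assign each demand point to its cheapest open site.
  R1→F1 9, R2→F5 7, R3→F5 2, R4→F1 4, R5→F5 1, R6→F5 4
  routing cost 27, fixed 21 → total 48.
Compare {F5}: routing cost 41 + fixed 13 = 54.
Compare {F1, F3, F5}: routing cost 27 + fixed 27 = 54.
Compare {F1}: routing cost 47 + fixed 8 = 55.
All other subsets cost ≥ 54. Minimum total cost: 48.

48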